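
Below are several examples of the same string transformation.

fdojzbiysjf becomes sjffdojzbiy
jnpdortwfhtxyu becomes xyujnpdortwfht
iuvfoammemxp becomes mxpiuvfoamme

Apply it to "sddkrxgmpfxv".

fxvsddkrxgmp

Looking at the pairs, the operation is to move the last 3 characters to the front (rotate right by 3).
Applying that to "sddkrxgmpfxv" gives "fxvsddkrxgmp".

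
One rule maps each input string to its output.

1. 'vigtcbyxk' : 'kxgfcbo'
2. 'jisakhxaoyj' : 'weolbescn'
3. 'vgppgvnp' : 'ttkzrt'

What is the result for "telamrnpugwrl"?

Looking at the pairs, the operation is to shift every letter 4 places forward in the alphabet (wrapping around), then delete the first 2 characters.
On "telamrnpugwrl": the first step gives "xipeqvrtykavp", and the second then gives "peqvrtykavp".
(Check on "vigtcbyxk": → "zmkxgfcbo" → "kxgfcbo" ✓)

peqvrtykavp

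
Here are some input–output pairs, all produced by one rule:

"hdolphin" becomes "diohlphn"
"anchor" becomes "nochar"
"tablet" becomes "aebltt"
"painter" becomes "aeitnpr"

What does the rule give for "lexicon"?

eoxciln

In each case the input is transformed by: take characters alternately from the front and the back (1st, last, 2nd, 2nd-last, ...), then move the first 2 characters to the end (rotate left by 2).
Applying both steps to "lexicon": "lneoxci", then "eoxciln".
(Check on "hdolphin": → "hndiohlp" → "diohlphn" ✓)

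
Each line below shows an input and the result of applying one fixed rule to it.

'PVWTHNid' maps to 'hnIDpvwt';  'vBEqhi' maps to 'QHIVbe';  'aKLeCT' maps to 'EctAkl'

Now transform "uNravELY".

VelyUnRA

Looking at the pairs, the operation is to flip the case of every letter, then swap the front and back halves of the string.
Applying both steps to "uNravELY": "UnRAVely", then "VelyUnRA".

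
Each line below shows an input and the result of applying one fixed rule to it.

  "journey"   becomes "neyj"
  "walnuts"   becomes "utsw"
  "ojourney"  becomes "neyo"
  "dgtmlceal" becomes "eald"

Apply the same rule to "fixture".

Rule — move the last 3 characters to the front (rotate right by 3), then keep only the first 4 characters.
On "fixture": the first step gives "urefixt", and the second then gives "uref".

uref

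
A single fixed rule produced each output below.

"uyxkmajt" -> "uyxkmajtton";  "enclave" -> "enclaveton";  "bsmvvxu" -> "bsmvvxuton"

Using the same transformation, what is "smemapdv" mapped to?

The pattern: append "ton".
Doing the same to "smemapdv": "smemapdvton".

smemapdvton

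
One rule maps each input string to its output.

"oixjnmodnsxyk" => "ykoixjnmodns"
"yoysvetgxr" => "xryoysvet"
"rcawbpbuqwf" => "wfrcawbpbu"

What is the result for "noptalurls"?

lsnoptalu

The transformation: move the last 3 characters to the front (rotate right by 3), then delete the first character.
Starting from "noptalurls": after the first operation, "rlsnoptalu"; after the second, "lsnoptalu".
(Check on "yoysvetgxr": → "gxryoysvet" → "xryoysvet" ✓)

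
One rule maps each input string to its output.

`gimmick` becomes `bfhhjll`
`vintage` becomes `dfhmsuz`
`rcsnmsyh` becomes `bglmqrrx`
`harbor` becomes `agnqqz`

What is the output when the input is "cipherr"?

Each output is the input with this applied: shift every letter 1 place backward in the alphabet (wrapping around), then sort the characters into alphabetical order.
"cipherr" → "bdghoqq".

bdghoqq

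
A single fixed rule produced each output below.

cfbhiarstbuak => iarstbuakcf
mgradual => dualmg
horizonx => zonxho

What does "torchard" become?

What's happening: move the first 2 characters to the end (rotate left by 2), then delete the first 2 characters.
Starting from "torchard": after the first operation, "rchardto"; after the second, "hardto".

hardto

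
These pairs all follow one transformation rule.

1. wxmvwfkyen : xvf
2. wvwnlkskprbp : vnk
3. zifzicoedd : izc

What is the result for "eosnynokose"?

What's happening: keep every other character starting from the second (positions 2nd, 4th, 6th, ...), then keep only the first 3 characters.
On "eosnynokose" that produces "onn".

onn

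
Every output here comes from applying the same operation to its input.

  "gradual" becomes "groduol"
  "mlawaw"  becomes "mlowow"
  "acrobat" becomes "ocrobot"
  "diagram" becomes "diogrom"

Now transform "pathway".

Looking at the pairs, the operation is to replace every "a" with "o".
On "pathway" that produces "pothwoy".

pothwoy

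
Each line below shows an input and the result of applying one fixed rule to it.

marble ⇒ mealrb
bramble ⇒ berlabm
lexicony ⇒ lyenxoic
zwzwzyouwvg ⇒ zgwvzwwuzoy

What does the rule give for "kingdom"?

kmiondg

Rule — take characters alternately from the front and the back (1st, last, 2nd, 2nd-last, ...).
For "kingdom" the result is "kmiondg".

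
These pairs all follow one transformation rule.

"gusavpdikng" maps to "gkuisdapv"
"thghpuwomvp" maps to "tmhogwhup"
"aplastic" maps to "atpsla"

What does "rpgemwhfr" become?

Rule — delete the last 2 characters, then take characters alternately from the front and the back (1st, last, 2nd, 2nd-last, ...).
On "rpgemwhfr": the first step gives "rpgemwh", and the second then gives "rhpwgme".

rhpwgme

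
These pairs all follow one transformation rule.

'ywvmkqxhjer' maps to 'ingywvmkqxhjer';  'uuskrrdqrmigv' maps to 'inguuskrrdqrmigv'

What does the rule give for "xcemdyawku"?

Each output is the input with this applied: prepend "ing".
Doing the same to "xcemdyawku": "ingxcemdyawku".

ingxcemdyawku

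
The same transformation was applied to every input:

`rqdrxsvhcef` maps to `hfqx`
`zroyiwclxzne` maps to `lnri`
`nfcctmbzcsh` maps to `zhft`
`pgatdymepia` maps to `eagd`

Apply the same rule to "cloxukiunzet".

The rule is to keep one character in every 3, starting at position 2 (positions 2nd, 5th, 8th, ...), then move the last 2 characters to the front (rotate right by 2).
Applying that to "cloxukiunzet" gives "uelu".

uelu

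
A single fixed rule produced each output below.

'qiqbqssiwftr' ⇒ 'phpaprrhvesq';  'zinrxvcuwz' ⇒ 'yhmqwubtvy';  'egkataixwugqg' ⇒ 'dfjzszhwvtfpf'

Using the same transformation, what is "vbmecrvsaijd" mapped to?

ualdbqurzhic

What's happening: shift every letter 1 place backward in the alphabet (wrapping around).
Doing the same to "vbmecrvsaijd": "ualdbqurzhic".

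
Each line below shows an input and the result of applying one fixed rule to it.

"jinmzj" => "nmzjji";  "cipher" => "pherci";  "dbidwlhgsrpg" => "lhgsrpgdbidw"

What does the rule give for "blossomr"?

ssomrblo

Each output is the input with this applied: swap the front and back halves of the string, then move the last character to the front.
For "blossomr", step one produces "somrblos"; step two turns that into "ssomrblo".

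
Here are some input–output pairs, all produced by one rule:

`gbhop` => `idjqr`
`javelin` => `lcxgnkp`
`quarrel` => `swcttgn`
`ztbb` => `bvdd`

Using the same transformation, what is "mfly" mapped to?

In each case the input is transformed by: shift every letter 2 places forward in the alphabet (wrapping around).
On "mfly" that produces "ohna".

ohna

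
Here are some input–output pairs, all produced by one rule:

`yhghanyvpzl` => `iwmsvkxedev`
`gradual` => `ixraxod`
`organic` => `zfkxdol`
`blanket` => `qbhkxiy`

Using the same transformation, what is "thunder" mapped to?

obakreq

Looking at the pairs, the operation is to shift every letter 3 places backward in the alphabet (wrapping around), then reverse the string.
Working it through for "thunder": intermediate "qerkabo", final "obakreq".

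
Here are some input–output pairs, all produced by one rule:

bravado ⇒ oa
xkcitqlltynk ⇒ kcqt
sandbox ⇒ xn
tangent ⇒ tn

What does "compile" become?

Looking at the pairs, the operation is to move the last 2 characters to the front (rotate right by 2), then keep one character in every 3, starting at position 2 (positions 2nd, 5th, 8th, ...).
"compile" → "lecompi" → "em".

em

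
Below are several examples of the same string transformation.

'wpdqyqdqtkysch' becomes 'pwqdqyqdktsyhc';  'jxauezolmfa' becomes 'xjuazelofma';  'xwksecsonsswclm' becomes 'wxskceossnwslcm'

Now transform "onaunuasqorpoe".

nouaunsaoqpreo

Rule — swap each adjacent pair of characters (1↔2, 3↔4, ...).
Doing the same to "onaunuasqorpoe": "nouaunsaoqpreo".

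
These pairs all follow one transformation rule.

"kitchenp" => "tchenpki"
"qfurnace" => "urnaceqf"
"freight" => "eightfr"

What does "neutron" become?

Looking at the pairs, the operation is to move the first 2 characters to the end (rotate left by 2).
For "neutron" the result is "utronne".

utronne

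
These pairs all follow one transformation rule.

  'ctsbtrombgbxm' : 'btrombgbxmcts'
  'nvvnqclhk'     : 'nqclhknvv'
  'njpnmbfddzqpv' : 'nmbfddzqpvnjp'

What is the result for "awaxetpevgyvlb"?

xetpevgyvlbawa

The transformation: move the first 3 characters to the end (rotate left by 3).
"awaxetpevgyvlb" → "xetpevgyvlbawa".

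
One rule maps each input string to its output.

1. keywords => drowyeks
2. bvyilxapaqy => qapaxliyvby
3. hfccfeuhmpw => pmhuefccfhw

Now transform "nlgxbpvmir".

The transformation: reverse the string, then move the first character to the end.
"nlgxbpvmir" → "imvpbxglnr".
(Check on "keywords": → "sdrowyek" → "drowyeks" ✓)

imvpbxglnr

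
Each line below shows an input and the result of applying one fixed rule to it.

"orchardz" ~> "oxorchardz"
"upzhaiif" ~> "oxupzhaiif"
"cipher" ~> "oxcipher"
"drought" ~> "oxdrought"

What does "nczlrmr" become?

The pattern: prepend "ox".
On "nczlrmr" that produces "oxnczlrmr".

oxnczlrmr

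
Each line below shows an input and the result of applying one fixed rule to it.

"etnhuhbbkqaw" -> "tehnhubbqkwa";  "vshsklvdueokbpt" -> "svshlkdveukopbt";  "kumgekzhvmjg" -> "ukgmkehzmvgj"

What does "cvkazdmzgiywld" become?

The transformation: swap each adjacent pair of characters (1↔2, 3↔4, ...).
On "cvkazdmzgiywld" that produces "vcakdzzmigwydl".

vcakdzzmigwydl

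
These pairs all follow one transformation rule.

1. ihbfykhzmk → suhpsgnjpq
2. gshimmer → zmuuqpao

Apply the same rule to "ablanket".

bmsvitji

In each case the input is transformed by: shift every letter 8 places forward in the alphabet (wrapping around), then reverse the string.
Starting from "ablanket": after the first operation, "ijtivsmb"; after the second, "bmsvitji".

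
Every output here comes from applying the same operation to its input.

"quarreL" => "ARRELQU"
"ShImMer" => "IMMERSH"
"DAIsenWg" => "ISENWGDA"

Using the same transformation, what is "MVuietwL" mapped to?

Each output is the input with this applied: move the first 2 characters to the end (rotate left by 2), then convert every letter to uppercase.
Starting from "MVuietwL": after the first operation, "uietwLMV"; after the second, "UIETWLMV".

UIETWLMV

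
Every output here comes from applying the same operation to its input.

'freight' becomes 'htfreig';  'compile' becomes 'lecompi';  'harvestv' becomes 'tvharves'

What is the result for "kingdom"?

omkingd

The rule is to move the last 2 characters to the front (rotate right by 2).
On "kingdom" that produces "omkingd".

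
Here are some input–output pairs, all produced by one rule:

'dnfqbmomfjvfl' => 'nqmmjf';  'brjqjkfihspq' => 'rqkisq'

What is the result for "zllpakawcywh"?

Rule — keep every other character starting from the second (positions 2nd, 4th, 6th, ...).
So "zllpakawcywh" becomes "lpkwyh".

lpkwyh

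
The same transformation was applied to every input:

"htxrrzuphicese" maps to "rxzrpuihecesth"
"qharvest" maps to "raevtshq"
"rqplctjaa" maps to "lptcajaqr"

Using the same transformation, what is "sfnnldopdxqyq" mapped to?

Looking at the pairs, the operation is to swap each adjacent pair of characters (1↔2, 3↔4, ...), then move the first 2 characters to the end (rotate left by 2).
So "sfnnldopdxqyq" becomes "nndlpoxdyqqfs".

nndlpoxdyqqfs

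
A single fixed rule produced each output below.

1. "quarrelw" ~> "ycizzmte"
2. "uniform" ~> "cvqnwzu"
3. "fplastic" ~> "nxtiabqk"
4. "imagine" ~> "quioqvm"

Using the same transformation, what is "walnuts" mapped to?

Looking at the pairs, the operation is to shift every letter 8 places forward in the alphabet (wrapping around).
Applying that to "walnuts" gives "eitvcba".

eitvcba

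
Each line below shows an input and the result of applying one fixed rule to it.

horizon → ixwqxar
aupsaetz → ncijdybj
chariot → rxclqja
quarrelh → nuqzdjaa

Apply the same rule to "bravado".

The transformation: shift every letter 9 places forward in the alphabet (wrapping around), then move the last 3 characters to the front (rotate right by 3).
Starting from "bravado": after the first operation, "kajejmx"; after the second, "jmxkaje".

jmxkaje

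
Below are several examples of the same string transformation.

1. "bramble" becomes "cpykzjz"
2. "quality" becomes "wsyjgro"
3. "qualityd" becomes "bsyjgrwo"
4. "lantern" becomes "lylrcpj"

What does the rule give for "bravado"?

mpytybz

Rule — swap the first and last characters, then shift every letter 2 places backward in the alphabet (wrapping around).
Working it through for "bravado": intermediate "oravadb", final "mpytybz".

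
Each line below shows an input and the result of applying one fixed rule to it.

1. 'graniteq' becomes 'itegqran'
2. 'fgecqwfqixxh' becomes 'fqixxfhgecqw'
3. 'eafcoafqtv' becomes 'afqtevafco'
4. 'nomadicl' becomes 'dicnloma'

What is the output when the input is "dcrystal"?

stadlcry

The transformation: swap the first and last characters, then swap the front and back halves of the string.
"dcrystal" → "stadlcry".
(Check on "nomadicl": → "lomadicn" → "dicnloma" ✓)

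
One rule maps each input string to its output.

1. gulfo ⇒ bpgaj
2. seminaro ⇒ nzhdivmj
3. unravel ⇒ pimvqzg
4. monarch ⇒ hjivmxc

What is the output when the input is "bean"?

The transformation: shift every letter 5 places backward in the alphabet (wrapping around).
Doing the same to "bean": "wzvi".

wzvi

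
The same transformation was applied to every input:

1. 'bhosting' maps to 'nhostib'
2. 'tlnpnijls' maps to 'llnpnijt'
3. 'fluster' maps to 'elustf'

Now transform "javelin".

In each case the input is transformed by: delete the last character, then swap the first and last characters.
Applying both steps to "javelin": "javeli", then "iavelj".

iavelj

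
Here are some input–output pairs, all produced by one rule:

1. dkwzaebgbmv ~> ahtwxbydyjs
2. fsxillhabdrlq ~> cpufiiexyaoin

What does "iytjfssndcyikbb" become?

The rule is to shift every letter 3 places backward in the alphabet (wrapping around).
On "iytjfssndcyikbb" that produces "fvqgcppkazvfhyy".

fvqgcppkazvfhyy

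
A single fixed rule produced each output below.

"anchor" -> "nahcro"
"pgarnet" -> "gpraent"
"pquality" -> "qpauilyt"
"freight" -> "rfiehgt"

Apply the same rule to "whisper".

What's happening: swap each adjacent pair of characters (1↔2, 3↔4, ...).
"whisper" → "hwsiepr".

hwsiepr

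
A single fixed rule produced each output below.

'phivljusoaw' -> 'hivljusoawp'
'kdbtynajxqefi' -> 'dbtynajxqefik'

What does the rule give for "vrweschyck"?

Rule — move the first character to the end.
For "vrweschyck" the result is "rweschyckv".

rweschyckv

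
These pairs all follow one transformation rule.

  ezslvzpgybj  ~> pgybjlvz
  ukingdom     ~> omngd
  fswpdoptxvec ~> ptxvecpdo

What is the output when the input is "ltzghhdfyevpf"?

The pattern: delete the first 3 characters, then move the first 3 characters to the end (rotate left by 3).
Working it through for "ltzghhdfyevpf": intermediate "ghhdfyevpf", final "dfyevpfghh".

dfyevpfghh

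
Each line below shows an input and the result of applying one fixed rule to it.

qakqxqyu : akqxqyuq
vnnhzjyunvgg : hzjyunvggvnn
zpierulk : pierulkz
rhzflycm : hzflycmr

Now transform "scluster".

Each output is the input with this applied: swap the front and back halves of the string, then move the last 3 characters to the front (rotate right by 3).
Applying both steps to "scluster": "stersclu", then "clusters".

clusters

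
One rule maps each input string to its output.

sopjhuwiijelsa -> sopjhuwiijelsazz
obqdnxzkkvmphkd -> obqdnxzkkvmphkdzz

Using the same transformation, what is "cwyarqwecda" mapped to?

cwyarqwecdazz

The rule is to append "zz".
Doing the same to "cwyarqwecda": "cwyarqwecdazz".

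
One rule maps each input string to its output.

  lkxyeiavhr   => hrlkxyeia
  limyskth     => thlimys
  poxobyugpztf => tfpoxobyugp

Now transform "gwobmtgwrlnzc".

zcgwobmtgwrl

Looking at the pairs, the operation is to move the last 3 characters to the front (rotate right by 3), then delete the first character.
For "gwobmtgwrlnzc", step one produces "nzcgwobmtgwrl"; step two turns that into "zcgwobmtgwrl".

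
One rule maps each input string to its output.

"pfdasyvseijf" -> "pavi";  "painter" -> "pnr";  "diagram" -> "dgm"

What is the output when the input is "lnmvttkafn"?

Each output is the input with this applied: keep one character in every 3, starting at position 1 (positions 1st, 4th, 7th, ...).
Doing the same to "lnmvttkafn": "lvkn".

lvkn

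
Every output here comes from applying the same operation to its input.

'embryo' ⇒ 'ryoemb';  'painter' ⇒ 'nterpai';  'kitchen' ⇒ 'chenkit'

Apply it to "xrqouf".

What's happening: move the first 3 characters to the end (rotate left by 3).
On "xrqouf" that produces "oufxrq".

oufxrq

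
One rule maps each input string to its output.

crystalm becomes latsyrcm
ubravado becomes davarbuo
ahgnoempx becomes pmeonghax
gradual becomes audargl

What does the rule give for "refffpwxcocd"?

cocxwpffferd

Rule — move the last character to the front, then reverse the string.
Working it through for "refffpwxcocd": intermediate "drefffpwxcoc", final "cocxwpffferd".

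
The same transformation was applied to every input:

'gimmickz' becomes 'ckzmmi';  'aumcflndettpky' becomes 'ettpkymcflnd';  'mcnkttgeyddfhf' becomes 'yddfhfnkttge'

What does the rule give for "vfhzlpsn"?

psnhzl

The rule is to delete the first 2 characters, then swap the front and back halves of the string.
Starting from "vfhzlpsn": after the first operation, "hzlpsn"; after the second, "psnhzl".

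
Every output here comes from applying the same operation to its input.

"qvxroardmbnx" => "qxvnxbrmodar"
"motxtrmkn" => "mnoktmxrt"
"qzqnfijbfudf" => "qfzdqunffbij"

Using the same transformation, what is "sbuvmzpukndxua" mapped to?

sabuuxvdmnzkpu

What's happening: take characters alternately from the front and the back (1st, last, 2nd, 2nd-last, ...).
On "sbuvmzpukndxua" that produces "sabuuxvdmnzkpu".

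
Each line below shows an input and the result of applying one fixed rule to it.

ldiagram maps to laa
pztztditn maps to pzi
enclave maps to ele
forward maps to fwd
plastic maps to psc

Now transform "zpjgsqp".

Rule — keep one character in every 3, starting at position 1 (positions 1st, 4th, 7th, ...).
On "zpjgsqp" that produces "zgp".

zgp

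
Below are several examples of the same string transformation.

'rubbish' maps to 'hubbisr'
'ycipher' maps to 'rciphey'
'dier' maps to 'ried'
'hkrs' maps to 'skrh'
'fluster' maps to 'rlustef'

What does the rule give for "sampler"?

ramples

Rule — swap the first and last characters.
For "sampler" the result is "ramples".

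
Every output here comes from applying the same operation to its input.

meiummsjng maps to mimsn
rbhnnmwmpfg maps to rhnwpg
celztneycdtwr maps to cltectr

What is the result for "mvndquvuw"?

mnqvw

The transformation: keep every other character starting from the first (positions 1st, 3rd, 5th, ...).
So "mvndquvuw" becomes "mnqvw".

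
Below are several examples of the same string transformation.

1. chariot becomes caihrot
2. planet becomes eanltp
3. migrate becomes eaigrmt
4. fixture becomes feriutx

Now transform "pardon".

daonrp

Rule — sort the characters into alphabetical order, then swap each adjacent pair of characters (1↔2, 3↔4, ...).
Working it through for "pardon": intermediate "adnopr", final "daonrp".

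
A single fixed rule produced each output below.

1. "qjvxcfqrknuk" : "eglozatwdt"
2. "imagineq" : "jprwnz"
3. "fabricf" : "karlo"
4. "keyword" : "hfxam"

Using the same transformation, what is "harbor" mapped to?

What's happening: delete the first 2 characters, then shift every letter 9 places forward in the alphabet (wrapping around).
Applying both steps to "harbor": "rbor", then "akxa".

akxa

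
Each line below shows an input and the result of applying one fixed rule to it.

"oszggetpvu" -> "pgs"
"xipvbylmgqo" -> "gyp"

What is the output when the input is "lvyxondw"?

The rule is to reverse the string, then keep one character in every 3, starting at position 3 (positions 3rd, 6th, 9th, ...).
For "lvyxondw", step one produces "wdnoxyvl"; step two turns that into "ny".

ny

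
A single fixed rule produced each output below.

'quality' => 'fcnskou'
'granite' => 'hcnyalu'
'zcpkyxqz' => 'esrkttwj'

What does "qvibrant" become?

Looking at the pairs, the operation is to shift every letter 6 places backward in the alphabet (wrapping around), then move the first 3 characters to the end (rotate left by 3).
Doing the same to "qvibrant": "vluhnkpc".

vluhnkpc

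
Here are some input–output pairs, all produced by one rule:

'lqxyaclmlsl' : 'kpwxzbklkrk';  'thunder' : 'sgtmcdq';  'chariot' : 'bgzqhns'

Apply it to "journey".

The rule is to shift every letter 1 place backward in the alphabet (wrapping around).
Doing the same to "journey": "intqmdx".

intqmdx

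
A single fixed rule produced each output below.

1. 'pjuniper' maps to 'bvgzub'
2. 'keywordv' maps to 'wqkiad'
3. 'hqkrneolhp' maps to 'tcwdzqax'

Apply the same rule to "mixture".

yujfg

In each case the input is transformed by: shift every letter 12 places forward in the alphabet (wrapping around), then delete the last 2 characters.
"mixture" → "yujfgdq" → "yujfg".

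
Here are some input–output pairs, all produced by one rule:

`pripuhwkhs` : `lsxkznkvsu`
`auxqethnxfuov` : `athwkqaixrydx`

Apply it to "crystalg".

The pattern: shift every letter 3 places forward in the alphabet (wrapping around), then move the first 2 characters to the end (rotate left by 2).
Starting from "crystalg": after the first operation, "fubvwdoj"; after the second, "bvwdojfu".

bvwdojfu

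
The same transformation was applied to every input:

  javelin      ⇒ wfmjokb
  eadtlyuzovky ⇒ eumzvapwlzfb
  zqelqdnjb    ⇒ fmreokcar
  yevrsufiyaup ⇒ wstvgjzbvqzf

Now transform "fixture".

yuvsfgj

Each output is the input with this applied: shift every letter 1 place forward in the alphabet (wrapping around), then move the first 2 characters to the end (rotate left by 2).
Working it through for "fixture": intermediate "gjyuvsf", final "yuvsfgj".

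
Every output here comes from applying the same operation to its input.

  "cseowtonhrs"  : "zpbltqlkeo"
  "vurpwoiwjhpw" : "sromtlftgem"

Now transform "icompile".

fzljmfi

In each case the input is transformed by: shift every letter 3 places backward in the alphabet (wrapping around), then delete the last character.
Applying both steps to "icompile": "fzljmfib", then "fzljmfi".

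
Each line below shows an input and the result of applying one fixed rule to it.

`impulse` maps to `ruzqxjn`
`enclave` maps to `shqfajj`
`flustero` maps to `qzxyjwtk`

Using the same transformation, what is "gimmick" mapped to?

nrrnhpl

Each output is the input with this applied: shift every letter 5 places forward in the alphabet (wrapping around), then move the first character to the end.
Starting from "gimmick": after the first operation, "lnrrnhp"; after the second, "nrrnhpl".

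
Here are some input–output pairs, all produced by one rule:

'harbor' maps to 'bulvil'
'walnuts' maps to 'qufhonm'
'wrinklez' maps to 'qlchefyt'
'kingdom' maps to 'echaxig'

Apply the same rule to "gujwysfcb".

aodqsmzwv

In each case the input is transformed by: shift every letter 6 places backward in the alphabet (wrapping around).
Applying that to "gujwysfcb" gives "aodqsmzwv".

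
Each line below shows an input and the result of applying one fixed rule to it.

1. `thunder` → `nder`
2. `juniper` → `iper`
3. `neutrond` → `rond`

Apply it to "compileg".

ileg

Rule — keep only the last 4 characters.
So "compileg" becomes "ileg".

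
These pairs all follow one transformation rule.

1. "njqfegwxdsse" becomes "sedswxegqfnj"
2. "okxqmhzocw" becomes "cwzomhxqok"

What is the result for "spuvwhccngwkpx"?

pxwkngccwhuvsp

Each output is the input with this applied: swap each adjacent pair of characters (1↔2, 3↔4, ...), then reverse the string.
For "spuvwhccngwkpx", step one produces "psvuhwccgnkwxp"; step two turns that into "pxwkngccwhuvsp".
(Check on "njqfegwxdsse": → "jnfqgexwsdes" → "sedswxegqfnj" ✓)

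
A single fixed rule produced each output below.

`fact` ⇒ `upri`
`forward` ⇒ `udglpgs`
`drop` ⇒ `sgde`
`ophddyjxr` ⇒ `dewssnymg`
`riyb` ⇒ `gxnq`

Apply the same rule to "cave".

rpkt

Each output is the input with this applied: shift every letter 11 places backward in the alphabet (wrapping around).
So "cave" becomes "rpkt".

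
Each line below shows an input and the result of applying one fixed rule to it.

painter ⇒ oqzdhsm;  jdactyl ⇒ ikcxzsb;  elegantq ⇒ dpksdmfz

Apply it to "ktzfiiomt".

In each case the input is transformed by: shift every letter 1 place backward in the alphabet (wrapping around), then take characters alternately from the front and the back (1st, last, 2nd, 2nd-last, ...).
For "ktzfiiomt", step one produces "jsyehhnls"; step two turns that into "jsslynehh".

jsslynehh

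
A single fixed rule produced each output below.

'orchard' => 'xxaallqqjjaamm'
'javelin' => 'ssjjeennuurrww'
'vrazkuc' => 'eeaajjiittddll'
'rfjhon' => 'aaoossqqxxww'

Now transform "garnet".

The rule is to shift every letter 9 places forward in the alphabet (wrapping around), then double every character.
Starting from "garnet": after the first operation, "pjawnc"; after the second, "ppjjaawwnncc".

ppjjaawwnncc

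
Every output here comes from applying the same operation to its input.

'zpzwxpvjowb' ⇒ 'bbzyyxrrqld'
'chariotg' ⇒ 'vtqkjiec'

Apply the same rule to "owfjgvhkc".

yxqmljihe

Rule — sort the characters into reverse alphabetical order, then shift every letter 2 places forward in the alphabet (wrapping around).
Working it through for "owfjgvhkc": intermediate "wvokjhgfc", final "yxqmljihe".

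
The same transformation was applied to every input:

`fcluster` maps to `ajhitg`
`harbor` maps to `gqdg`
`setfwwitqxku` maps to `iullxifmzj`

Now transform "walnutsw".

acjihl

What's happening: shift every letter 11 places backward in the alphabet (wrapping around), then delete the first 2 characters.
For "walnutsw", step one produces "lpacjihl"; step two turns that into "acjihl".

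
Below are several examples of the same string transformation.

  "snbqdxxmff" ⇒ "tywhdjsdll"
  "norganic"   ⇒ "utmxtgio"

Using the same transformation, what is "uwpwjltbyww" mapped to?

Looking at the pairs, the operation is to swap each adjacent pair of characters (1↔2, 3↔4, ...), then shift every letter 6 places forward in the alphabet (wrapping around).
So "uwpwjltbyww" becomes "cacvrphzcec".

cacvrphzcec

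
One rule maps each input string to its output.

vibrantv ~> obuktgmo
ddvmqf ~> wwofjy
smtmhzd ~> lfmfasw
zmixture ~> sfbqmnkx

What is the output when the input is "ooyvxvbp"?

hhroqoui

Rule — shift every letter 7 places backward in the alphabet (wrapping around).
So "ooyvxvbp" becomes "hhroqoui".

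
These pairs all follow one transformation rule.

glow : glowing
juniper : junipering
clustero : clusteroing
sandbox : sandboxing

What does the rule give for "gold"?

golding

In each case the input is transformed by: append "ing".
For "gold" the result is "golding".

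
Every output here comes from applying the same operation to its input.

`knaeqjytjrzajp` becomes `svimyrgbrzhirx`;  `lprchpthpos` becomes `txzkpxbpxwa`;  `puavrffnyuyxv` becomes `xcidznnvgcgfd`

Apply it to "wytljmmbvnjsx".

The transformation: shift every letter 8 places forward in the alphabet (wrapping around).
On "wytljmmbvnjsx" that produces "egbtruujdvraf".

egbtruujdvraf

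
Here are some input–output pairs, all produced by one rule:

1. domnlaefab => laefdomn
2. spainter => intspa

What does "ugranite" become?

Looking at the pairs, the operation is to delete the last 2 characters, then swap the front and back halves of the string.
Applying both steps to "ugranite": "ugrani", then "aniugr".

aniugr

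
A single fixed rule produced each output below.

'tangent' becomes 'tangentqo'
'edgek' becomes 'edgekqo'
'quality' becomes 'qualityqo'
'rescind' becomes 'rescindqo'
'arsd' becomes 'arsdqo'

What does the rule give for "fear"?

fearqo

The rule is to append "qo".
For "fear" the result is "fearqo".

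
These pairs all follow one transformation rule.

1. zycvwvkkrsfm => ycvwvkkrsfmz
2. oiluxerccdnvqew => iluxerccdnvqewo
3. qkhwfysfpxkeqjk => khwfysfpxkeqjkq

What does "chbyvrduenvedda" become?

What's happening: move the first character to the end.
Applying that to "chbyvrduenvedda" gives "hbyvrduenveddac".

hbyvrduenveddac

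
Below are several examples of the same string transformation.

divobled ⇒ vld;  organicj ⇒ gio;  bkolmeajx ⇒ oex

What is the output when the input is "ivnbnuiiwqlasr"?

nuwai

Each output is the input with this applied: move the first 2 characters to the end (rotate left by 2), then keep one character in every 3, starting at position 1 (positions 1st, 4th, 7th, ...).
For "ivnbnuiiwqlasr", step one produces "nbnuiiwqlasriv"; step two turns that into "nuwai".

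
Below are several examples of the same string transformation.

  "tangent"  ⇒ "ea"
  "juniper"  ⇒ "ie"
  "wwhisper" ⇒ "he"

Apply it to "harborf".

Rule — sort the characters into reverse alphabetical order, then keep only the last 2 characters.
For "harborf", step one produces "rrohfba"; step two turns that into "ba".

ba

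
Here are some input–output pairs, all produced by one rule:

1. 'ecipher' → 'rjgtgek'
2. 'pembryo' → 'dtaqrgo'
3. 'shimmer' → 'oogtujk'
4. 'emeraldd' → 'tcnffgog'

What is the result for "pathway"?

Each output is the input with this applied: shift every letter 2 places forward in the alphabet (wrapping around), then move the first 3 characters to the end (rotate left by 3).
Starting from "pathway": after the first operation, "rcvjyca"; after the second, "jycarcv".
(Check on "pembryo": → "rgodtaq" → "dtaqrgo" ✓)

jycarcv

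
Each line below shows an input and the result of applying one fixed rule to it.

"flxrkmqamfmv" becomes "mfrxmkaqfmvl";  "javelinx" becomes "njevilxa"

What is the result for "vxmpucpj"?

pvpmcujx

In each case the input is transformed by: swap each adjacent pair of characters (1↔2, 3↔4, ...), then swap the first and last characters.
Starting from "vxmpucpj": after the first operation, "xvpmcujp"; after the second, "pvpmcujx".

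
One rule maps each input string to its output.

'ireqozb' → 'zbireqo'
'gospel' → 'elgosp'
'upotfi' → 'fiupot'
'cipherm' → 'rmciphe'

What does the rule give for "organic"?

icorgan

Looking at the pairs, the operation is to move the last 2 characters to the front (rotate right by 2).
On "organic" that produces "icorgan".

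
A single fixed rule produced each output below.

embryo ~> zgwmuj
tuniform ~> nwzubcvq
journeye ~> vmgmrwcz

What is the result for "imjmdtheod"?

Each output is the input with this applied: swap the front and back halves of the string, then shift every letter 8 places forward in the alphabet (wrapping around).
Applying both steps to "imjmdtheod": "theodimjmd", then "bpmwlqurul".

bpmwlqurul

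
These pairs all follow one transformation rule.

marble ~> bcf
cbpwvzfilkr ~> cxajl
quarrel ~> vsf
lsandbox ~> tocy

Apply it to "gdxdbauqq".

eebr

The transformation: keep every other character starting from the second (positions 2nd, 4th, 6th, ...), then shift every letter 1 place forward in the alphabet (wrapping around).
Starting from "gdxdbauqq": after the first operation, "ddaq"; after the second, "eebr".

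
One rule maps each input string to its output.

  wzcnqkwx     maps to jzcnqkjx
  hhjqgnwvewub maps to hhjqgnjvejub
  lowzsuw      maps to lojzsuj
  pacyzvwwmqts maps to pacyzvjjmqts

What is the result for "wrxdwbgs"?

The pattern: replace every "w" with "j".
Applying that to "wrxdwbgs" gives "jrxdjbgs".

jrxdjbgs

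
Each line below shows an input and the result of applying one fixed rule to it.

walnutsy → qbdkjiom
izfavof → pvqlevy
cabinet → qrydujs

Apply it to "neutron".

ukjhedd

Looking at the pairs, the operation is to shift every letter 10 places backward in the alphabet (wrapping around), then move the first character to the end.
"neutron" → "dukjhed" → "ukjhedd".
(Check on "cabinet": → "sqryduj" → "qrydujs" ✓)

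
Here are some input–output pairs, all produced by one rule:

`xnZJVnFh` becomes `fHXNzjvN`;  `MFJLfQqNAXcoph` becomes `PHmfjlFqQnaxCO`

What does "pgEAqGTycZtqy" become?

Each output is the input with this applied: move the last 2 characters to the front (rotate right by 2), then flip the case of every letter.
On "pgEAqGTycZtqy": the first step gives "qypgEAqGTycZt", and the second then gives "QYPGeaQgtYCzT".

QYPGeaQgtYCzT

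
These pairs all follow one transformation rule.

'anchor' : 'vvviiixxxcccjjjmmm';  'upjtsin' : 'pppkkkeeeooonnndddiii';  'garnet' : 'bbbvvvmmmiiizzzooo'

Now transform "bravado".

The rule is to repeat every character 3 times, then shift every letter 5 places backward in the alphabet (wrapping around).
Working it through for "bravado": intermediate "bbbrrraaavvvaaadddooo", final "wwwmmmvvvqqqvvvyyyjjj".

wwwmmmvvvqqqvvvyyyjjj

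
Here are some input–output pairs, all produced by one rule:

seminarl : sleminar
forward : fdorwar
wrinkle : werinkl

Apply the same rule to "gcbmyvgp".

Each output is the input with this applied: swap the first and last characters, then move the last character to the front.
Starting from "gcbmyvgp": after the first operation, "pcbmyvgg"; after the second, "gpcbmyvg".
(Check on "seminarl": → "leminars" → "sleminar" ✓)

gpcbmyvg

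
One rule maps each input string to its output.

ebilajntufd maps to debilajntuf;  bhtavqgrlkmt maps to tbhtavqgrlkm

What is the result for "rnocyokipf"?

Rule — move the last character to the front.
Doing the same to "rnocyokipf": "frnocyokip".

frnocyokip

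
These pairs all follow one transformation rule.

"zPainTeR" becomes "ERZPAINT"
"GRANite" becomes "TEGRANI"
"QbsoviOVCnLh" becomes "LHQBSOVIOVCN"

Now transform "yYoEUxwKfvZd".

Each output is the input with this applied: move the last 2 characters to the front (rotate right by 2), then convert every letter to uppercase.
"yYoEUxwKfvZd" → "ZDYYOEUXWKFV".
(Check on "QbsoviOVCnLh": → "LhQbsoviOVCn" → "LHQBSOVIOVCN" ✓)

ZDYYOEUXWKFV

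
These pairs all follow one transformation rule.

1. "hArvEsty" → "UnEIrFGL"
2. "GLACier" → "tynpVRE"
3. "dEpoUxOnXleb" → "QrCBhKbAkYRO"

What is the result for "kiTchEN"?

XVgPUra

Each output is the input with this applied: flip the case of every letter, then shift every letter 13 places forward in the alphabet (wrapping around) — i.e. ROT13.
On "kiTchEN" that produces "XVgPUra".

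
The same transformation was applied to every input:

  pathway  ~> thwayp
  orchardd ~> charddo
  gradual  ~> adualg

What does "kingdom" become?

ngdomk

Rule — move the first 2 characters to the end (rotate left by 2), then delete the last character.
So "kingdom" becomes "ngdomk".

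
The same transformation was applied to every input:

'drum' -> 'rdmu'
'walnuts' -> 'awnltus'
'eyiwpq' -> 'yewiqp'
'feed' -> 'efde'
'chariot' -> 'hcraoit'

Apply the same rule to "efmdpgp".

fedmgpp

The rule is to swap each adjacent pair of characters (1↔2, 3↔4, ...).
On "efmdpgp" that produces "fedmgpp".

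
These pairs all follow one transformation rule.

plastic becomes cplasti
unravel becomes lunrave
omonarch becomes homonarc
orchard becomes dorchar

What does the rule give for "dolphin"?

Rule — move the last character to the front.
Doing the same to "dolphin": "ndolphi".

ndolphi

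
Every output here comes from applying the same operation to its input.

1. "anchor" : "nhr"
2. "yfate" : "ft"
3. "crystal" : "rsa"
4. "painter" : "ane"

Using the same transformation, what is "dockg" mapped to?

ok

The transformation: keep every other character starting from the second (positions 2nd, 4th, 6th, ...).
For "dockg" the result is "ok".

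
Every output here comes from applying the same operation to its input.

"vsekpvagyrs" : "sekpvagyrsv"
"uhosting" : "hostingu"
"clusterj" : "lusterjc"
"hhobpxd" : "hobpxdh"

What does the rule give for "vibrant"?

ibrantv

In each case the input is transformed by: move the first character to the end.
Doing the same to "vibrant": "ibrantv".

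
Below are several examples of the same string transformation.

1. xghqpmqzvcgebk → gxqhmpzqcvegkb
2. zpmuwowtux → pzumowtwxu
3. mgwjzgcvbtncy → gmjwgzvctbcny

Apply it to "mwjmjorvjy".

Looking at the pairs, the operation is to swap each adjacent pair of characters (1↔2, 3↔4, ...).
Applying that to "mwjmjorvjy" gives "wmmjojvryj".

wmmjojvryj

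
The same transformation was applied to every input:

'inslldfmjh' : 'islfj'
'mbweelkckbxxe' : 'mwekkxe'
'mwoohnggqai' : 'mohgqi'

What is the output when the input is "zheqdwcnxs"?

zedcx

In each case the input is transformed by: keep every other character starting from the first (positions 1st, 3rd, 5th, ...).
Applying that to "zheqdwcnxs" gives "zedcx".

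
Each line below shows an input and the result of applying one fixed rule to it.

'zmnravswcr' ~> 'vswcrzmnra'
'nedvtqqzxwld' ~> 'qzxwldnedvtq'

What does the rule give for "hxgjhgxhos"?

gxhoshxgjh

Looking at the pairs, the operation is to swap the front and back halves of the string.
Doing the same to "hxgjhgxhos": "gxhoshxgjh".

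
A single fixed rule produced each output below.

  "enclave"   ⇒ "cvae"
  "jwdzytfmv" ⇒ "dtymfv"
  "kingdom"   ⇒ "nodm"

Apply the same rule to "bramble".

albe

In each case the input is transformed by: swap each adjacent pair of characters (1↔2, 3↔4, ...), then delete the first 3 characters.
Applying both steps to "bramble": "rbmalbe", then "albe".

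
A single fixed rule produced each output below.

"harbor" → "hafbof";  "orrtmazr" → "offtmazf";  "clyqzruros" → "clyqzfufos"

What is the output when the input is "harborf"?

In each case the input is transformed by: replace every "r" with "f".
"harborf" → "hafboff".

hafboff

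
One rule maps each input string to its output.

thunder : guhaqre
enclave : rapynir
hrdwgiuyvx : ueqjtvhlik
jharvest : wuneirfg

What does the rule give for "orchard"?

bepuneq

Looking at the pairs, the operation is to shift every letter 13 places forward in the alphabet (wrapping around) — i.e. ROT13.
For "orchard" the result is "bepuneq".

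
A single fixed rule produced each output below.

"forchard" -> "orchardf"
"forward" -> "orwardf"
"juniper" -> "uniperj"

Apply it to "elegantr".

In each case the input is transformed by: move the first character to the end.
Doing the same to "elegantr": "legantre".

legantre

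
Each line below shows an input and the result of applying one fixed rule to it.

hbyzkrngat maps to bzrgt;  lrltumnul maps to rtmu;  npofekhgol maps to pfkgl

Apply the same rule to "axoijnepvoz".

xinpo

The pattern: keep every other character starting from the second (positions 2nd, 4th, 6th, ...).
So "axoijnepvoz" becomes "xinpo".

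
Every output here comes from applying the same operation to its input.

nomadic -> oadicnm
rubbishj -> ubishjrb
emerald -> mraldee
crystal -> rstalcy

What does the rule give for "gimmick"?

The pattern: move the first 2 characters to the end (rotate left by 2), then swap the first and last characters.
"gimmick" → "imickgm".

imickgm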